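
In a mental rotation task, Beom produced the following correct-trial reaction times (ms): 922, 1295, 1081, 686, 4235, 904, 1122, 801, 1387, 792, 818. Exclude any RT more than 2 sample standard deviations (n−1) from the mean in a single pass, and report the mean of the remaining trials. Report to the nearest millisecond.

981 ms

n = 11, ΣRT = 14043, M = 1276.636
Σ(x−M)² = 10111544.55; s = √(10111544.55/10) = 1005.562
Cutoffs: 1276.636 ± 2·1005.562 → [-734.5, 3287.8]
Outside: 4235 → excluded.
Retained (n=10): Σ = 9808, mean = 9808/10 = 980.800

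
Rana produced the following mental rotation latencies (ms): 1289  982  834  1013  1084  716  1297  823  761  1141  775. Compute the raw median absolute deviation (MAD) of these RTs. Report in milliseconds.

159 ms

Sorted: 716, 761, 775, 823, 834, 982, 1013, 1084, 1141, 1289, 1297 → median = 982
|x − 982|: 307, 0, 148, 31, 102, 266, 315, 159, 221, 159, 207
Sorted deviations: 0, 31, 102, 148, 159, 159, 207, 221, 266, 307, 315 → MAD = 159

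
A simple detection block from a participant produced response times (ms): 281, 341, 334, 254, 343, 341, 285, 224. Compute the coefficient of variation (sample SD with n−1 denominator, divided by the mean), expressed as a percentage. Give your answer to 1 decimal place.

15.3%

n = 8, Σ = 2403, M = 300.3750
Σ(x−M)² = 14843.875; s = √(14843.875/7) = 46.0495
CV = 46.0495 / 300.3750 = 0.15331 = 15.331%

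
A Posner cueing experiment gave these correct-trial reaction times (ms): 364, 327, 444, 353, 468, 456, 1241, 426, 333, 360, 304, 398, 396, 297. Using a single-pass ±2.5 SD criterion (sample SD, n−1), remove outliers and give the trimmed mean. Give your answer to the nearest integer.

379 ms

n = 14, ΣRT = 6167, M = 440.500
Σ(x−M)² = 729457.50; s = √(729457.50/13) = 236.880
Cutoffs: 440.500 ± 2.5·236.880 → [-151.7, 1032.7]
Outside: 1241 → excluded.
Retained (n=13): Σ = 4926, mean = 4926/13 = 378.923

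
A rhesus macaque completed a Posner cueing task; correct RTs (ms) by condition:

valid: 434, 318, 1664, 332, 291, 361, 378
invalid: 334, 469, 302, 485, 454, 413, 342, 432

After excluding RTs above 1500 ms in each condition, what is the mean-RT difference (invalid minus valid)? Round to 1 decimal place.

valid: exclude 1664
M(valid) = 2114/6 = 352.333
M(invalid) = 3231/8 = 403.875
Difference = 403.875 − 352.333 = 51.542 ms

51.5 ms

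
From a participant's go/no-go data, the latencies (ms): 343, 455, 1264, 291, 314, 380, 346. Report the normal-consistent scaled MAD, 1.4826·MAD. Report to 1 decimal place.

50.4 ms

Sorted: 291, 314, 343, 346, 380, 455, 1264 → median = 346
|x − 346| sorted: 0, 3, 32, 34, 55, 109, 918 → MAD = 34
Robust SD ≈ 1.4826 × 34 = 50.408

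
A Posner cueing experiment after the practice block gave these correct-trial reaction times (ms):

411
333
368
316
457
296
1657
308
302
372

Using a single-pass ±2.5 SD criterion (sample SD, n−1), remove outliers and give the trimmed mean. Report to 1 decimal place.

351.4 ms

n = 10, ΣRT = 4820, M = 482.000
Σ(x−M)² = 1558416.00; s = √(1558416.00/9) = 416.122
Cutoffs: 482.000 ± 2.5·416.122 → [-558.3, 1522.3]
Outside: 1657 → excluded.
Retained (n=9): Σ = 3163, mean = 3163/9 = 351.444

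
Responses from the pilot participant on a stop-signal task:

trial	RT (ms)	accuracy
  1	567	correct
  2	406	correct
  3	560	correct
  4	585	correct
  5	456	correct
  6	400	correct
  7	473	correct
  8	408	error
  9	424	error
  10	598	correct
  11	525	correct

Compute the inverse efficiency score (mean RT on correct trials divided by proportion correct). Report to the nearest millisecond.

Correct trials (n=9): 567, 406, 560, 585, 456, 400, 473, 598, 525
Mean correct RT = 4570/9 = 507.7778 ms
Proportion correct = 9/11
IES = 507.7778 / (9/11) = 620.617 ms

621 ms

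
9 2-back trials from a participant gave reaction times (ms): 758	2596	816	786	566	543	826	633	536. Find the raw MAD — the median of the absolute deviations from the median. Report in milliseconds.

125 ms

Sorted: 536, 543, 566, 633, 758, 786, 816, 826, 2596 → median = 758
|x − 758|: 0, 1838, 58, 28, 192, 215, 68, 125, 222
Sorted deviations: 0, 28, 58, 68, 125, 192, 215, 222, 1838 → MAD = 125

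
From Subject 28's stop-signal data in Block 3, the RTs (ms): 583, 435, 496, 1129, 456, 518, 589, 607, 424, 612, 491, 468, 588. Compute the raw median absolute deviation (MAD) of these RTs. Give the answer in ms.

70 ms

Sorted: 424, 435, 456, 468, 491, 496, 518, 583, 588, 589, 607, 612, 1129 → median = 518
|x − 518|: 65, 83, 22, 611, 62, 0, 71, 89, 94, 94, 27, 50, 70
Sorted deviations: 0, 22, 27, 50, 62, 65, 70, 71, 83, 89, 94, 94, 611 → MAD = 70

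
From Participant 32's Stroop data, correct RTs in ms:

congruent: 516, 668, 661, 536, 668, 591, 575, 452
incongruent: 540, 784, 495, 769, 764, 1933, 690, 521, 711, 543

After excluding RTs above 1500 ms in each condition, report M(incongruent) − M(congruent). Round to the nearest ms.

incongruent: exclude 1933
M(congruent) = 4667/8 = 583.375
M(incongruent) = 5817/9 = 646.333
Difference = 646.333 − 583.375 = 62.958 ms

63 ms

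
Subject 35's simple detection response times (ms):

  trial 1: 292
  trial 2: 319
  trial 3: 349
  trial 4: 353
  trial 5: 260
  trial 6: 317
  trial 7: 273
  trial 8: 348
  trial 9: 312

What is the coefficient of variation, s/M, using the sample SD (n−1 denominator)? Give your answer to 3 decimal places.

n = 9, Σ = 2823, M = 313.6667
Σ(x−M)² = 9020.000; s = √(9020.000/8) = 33.5783
CV = 33.5783 / 313.6667 = 0.10705

0.107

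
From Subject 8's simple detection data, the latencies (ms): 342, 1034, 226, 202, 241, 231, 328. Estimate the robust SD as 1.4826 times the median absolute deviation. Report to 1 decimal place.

57.8 ms

Sorted: 202, 226, 231, 241, 328, 342, 1034 → median = 241
|x − 241| sorted: 0, 10, 15, 39, 87, 101, 793 → MAD = 39
Robust SD ≈ 1.4826 × 39 = 57.821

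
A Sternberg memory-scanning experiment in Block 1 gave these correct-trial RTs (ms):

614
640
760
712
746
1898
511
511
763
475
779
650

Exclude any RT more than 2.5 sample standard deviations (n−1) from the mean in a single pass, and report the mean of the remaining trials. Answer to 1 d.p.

n = 12, ΣRT = 9059, M = 754.917
Σ(x−M)² = 1550646.92; s = √(1550646.92/11) = 375.457
Cutoffs: 754.917 ± 2.5·375.457 → [-183.7, 1693.6]
Outside: 1898 → excluded.
Retained (n=11): Σ = 7161, mean = 7161/11 = 651.000

651.0 ms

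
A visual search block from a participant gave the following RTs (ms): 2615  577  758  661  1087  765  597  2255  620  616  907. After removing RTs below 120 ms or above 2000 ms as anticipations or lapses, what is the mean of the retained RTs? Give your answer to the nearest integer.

Excluded: 2255, 2615
Retained (n=9): Σ = 6588
Mean = 6588/9 = 732.0000

732 ms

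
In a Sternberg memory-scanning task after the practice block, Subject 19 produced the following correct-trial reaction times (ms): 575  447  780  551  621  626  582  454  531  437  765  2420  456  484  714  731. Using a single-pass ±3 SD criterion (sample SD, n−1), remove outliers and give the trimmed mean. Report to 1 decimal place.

583.6 ms

n = 16, ΣRT = 11174, M = 698.375
Σ(x−M)² = 3362053.75; s = √(3362053.75/15) = 473.431
Cutoffs: 698.375 ± 3·473.431 → [-721.9, 2118.7]
Outside: 2420 → excluded.
Retained (n=15): Σ = 8754, mean = 8754/15 = 583.600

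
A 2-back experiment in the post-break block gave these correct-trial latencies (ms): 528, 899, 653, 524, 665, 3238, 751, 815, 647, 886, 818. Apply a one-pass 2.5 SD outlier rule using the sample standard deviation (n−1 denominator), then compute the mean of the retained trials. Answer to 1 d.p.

n = 11, ΣRT = 10424, M = 947.636
Σ(x−M)² = 5937632.55; s = √(5937632.55/10) = 770.560
Cutoffs: 947.636 ± 2.5·770.560 → [-978.8, 2874.0]
Outside: 3238 → excluded.
Retained (n=10): Σ = 7186, mean = 7186/10 = 718.600

718.6 ms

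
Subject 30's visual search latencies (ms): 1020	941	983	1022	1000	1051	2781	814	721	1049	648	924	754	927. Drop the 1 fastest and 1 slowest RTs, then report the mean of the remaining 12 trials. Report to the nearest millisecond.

934 ms

Sorted: 648, 721, 754, 814, 924, 927, 941, 983, 1000, 1020, 1022, 1049, 1051, 2781
Drop lowest 1 (648) and highest 1 (2781)
Remaining (n=12): Σ = 11206, mean = 11206/12 = 933.833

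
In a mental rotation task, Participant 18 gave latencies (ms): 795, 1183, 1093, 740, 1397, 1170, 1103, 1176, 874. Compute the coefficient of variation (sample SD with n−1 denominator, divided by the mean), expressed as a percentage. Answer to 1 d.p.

20.2%

n = 9, Σ = 9531, M = 1059.0000
Σ(x−M)² = 364404.000; s = √(364404.000/8) = 213.4256
CV = 213.4256 / 1059.0000 = 0.20154 = 20.154%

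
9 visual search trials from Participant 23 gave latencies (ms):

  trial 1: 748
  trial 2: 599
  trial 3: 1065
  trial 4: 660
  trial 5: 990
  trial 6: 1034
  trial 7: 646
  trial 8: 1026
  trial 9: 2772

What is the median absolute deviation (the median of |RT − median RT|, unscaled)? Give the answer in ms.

Sorted: 599, 646, 660, 748, 990, 1026, 1034, 1065, 2772 → median = 990
|x − 990|: 242, 391, 75, 330, 0, 44, 344, 36, 1782
Sorted deviations: 0, 36, 44, 75, 242, 330, 344, 391, 1782 → MAD = 242

242 ms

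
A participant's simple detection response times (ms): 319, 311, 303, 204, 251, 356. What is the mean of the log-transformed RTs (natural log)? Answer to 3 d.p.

ln(RT): 5.7652, 5.7398, 5.7137, 5.3181, 5.5255, 5.8749
Σ ln(RT) = 33.9372
Mean = 33.9372/6 = 5.65620

5.656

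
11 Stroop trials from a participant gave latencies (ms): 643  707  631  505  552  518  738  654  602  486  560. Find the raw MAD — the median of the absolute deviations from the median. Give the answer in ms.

Sorted: 486, 505, 518, 552, 560, 602, 631, 643, 654, 707, 738 → median = 602
|x − 602|: 41, 105, 29, 97, 50, 84, 136, 52, 0, 116, 42
Sorted deviations: 0, 29, 41, 42, 50, 52, 84, 97, 105, 116, 136 → MAD = 52

52 ms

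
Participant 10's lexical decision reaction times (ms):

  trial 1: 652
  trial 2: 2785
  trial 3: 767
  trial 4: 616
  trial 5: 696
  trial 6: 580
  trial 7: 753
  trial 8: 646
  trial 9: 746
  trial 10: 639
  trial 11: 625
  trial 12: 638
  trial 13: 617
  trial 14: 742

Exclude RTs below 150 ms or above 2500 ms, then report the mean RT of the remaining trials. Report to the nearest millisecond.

671 ms

Excluded: 2785
Retained (n=13): Σ = 8717
Mean = 8717/13 = 670.5385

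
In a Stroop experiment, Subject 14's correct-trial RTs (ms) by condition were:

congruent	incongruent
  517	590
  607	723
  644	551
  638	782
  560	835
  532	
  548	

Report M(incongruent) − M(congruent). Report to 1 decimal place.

118.2 ms

M(congruent) = 4046/7 = 578.000
M(incongruent) = 3481/5 = 696.200
Difference = 696.200 − 578.000 = 118.200 ms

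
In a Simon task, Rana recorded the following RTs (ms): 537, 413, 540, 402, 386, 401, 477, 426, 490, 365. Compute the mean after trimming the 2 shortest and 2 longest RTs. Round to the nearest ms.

435 ms

Sorted: 365, 386, 401, 402, 413, 426, 477, 490, 537, 540
Drop lowest 2 (365, 386) and highest 2 (537, 540)
Remaining (n=6): Σ = 2609, mean = 2609/6 = 434.833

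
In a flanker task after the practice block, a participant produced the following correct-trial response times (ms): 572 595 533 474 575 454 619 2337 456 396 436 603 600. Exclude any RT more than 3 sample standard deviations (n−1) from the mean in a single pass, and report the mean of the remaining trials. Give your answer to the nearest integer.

n = 13, ΣRT = 8650, M = 665.385
Σ(x−M)² = 3094325.08; s = √(3094325.08/12) = 507.800
Cutoffs: 665.385 ± 3·507.800 → [-858.0, 2188.8]
Outside: 2337 → excluded.
Retained (n=12): Σ = 6313, mean = 6313/12 = 526.083

526 ms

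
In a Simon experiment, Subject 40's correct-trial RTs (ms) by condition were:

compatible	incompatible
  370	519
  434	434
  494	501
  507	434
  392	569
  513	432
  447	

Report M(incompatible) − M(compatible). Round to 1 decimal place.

M(compatible) = 3157/7 = 451.000
M(incompatible) = 2889/6 = 481.500
Difference = 481.500 − 451.000 = 30.500 ms

30.5 ms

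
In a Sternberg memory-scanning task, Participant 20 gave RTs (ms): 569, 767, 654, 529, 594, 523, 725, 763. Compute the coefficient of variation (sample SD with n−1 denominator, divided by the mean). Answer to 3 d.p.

n = 8, Σ = 5124, M = 640.5000
Σ(x−M)² = 71844.000; s = √(71844.000/7) = 101.3086
CV = 101.3086 / 640.5000 = 0.15817

0.158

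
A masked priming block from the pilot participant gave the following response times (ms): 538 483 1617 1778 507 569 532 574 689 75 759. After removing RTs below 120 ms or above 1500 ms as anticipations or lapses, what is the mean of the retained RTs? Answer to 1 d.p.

581.4 ms

Excluded: 75, 1617, 1778
Retained (n=8): Σ = 4651
Mean = 4651/8 = 581.3750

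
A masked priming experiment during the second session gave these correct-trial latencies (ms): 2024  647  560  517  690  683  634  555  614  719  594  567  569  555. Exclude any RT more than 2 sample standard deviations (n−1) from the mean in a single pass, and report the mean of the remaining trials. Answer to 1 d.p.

n = 14, ΣRT = 9928, M = 709.143
Σ(x−M)² = 1908341.71; s = √(1908341.71/13) = 383.139
Cutoffs: 709.143 ± 2·383.139 → [-57.1, 1475.4]
Outside: 2024 → excluded.
Retained (n=13): Σ = 7904, mean = 7904/13 = 608.000

608.0 ms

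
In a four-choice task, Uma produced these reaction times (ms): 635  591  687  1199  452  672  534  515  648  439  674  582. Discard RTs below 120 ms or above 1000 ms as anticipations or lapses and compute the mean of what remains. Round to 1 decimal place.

584.5 ms

Excluded: 1199
Retained (n=11): Σ = 6429
Mean = 6429/11 = 584.4545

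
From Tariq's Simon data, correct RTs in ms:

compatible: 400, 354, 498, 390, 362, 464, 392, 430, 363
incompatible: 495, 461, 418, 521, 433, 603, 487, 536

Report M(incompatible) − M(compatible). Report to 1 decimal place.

88.4 ms

M(compatible) = 3653/9 = 405.889
M(incompatible) = 3954/8 = 494.250
Difference = 494.250 − 405.889 = 88.361 ms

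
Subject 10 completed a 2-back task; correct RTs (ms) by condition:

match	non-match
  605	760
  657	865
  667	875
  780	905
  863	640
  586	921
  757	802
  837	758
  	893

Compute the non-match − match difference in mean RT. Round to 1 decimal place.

M(match) = 5752/8 = 719.000
M(non-match) = 7419/9 = 824.333
Difference = 824.333 − 719.000 = 105.333 ms

105.3 ms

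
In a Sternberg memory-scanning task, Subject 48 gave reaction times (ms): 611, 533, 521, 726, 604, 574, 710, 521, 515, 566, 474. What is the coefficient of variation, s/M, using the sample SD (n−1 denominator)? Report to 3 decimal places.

n = 11, Σ = 6355, M = 577.7273
Σ(x−M)² = 64560.182; s = √(64560.182/10) = 80.3494
CV = 80.3494 / 577.7273 = 0.13908

0.139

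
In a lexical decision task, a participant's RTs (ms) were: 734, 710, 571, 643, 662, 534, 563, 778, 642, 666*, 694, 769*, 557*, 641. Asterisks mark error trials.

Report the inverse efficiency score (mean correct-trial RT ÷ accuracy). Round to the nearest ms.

Correct trials (n=11): 734, 710, 571, 643, 662, 534, 563, 778, 642, 694, 641
Mean correct RT = 7172/11 = 652.0000 ms
Proportion correct = 11/14
IES = 652.0000 / (11/14) = 829.818 ms

830 ms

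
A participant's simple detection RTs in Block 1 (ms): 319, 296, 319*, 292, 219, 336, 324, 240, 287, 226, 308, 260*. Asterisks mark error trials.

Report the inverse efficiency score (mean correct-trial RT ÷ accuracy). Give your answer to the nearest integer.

Correct trials (n=10): 319, 296, 292, 219, 336, 324, 240, 287, 226, 308
Mean correct RT = 2847/10 = 284.7000 ms
Proportion correct = 10/12
IES = 284.7000 / (10/12) = 341.640 ms

342 ms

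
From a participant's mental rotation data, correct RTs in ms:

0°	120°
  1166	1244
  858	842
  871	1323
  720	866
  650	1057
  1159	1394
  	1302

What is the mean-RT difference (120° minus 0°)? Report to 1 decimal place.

242.9 ms

M(0°) = 5424/6 = 904.000
M(120°) = 8028/7 = 1146.857
Difference = 1146.857 − 904.000 = 242.857 ms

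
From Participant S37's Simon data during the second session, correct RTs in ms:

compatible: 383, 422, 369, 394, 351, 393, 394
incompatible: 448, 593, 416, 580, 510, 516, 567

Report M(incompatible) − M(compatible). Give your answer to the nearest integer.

M(compatible) = 2706/7 = 386.571
M(incompatible) = 3630/7 = 518.571
Difference = 518.571 − 386.571 = 132.000 ms

132 ms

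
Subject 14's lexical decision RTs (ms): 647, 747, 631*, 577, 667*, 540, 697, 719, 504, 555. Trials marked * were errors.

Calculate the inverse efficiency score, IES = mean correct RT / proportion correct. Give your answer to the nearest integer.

779 ms

Correct trials (n=8): 647, 747, 577, 540, 697, 719, 504, 555
Mean correct RT = 4986/8 = 623.2500 ms
Proportion correct = 8/10
IES = 623.2500 / (8/10) = 779.062 ms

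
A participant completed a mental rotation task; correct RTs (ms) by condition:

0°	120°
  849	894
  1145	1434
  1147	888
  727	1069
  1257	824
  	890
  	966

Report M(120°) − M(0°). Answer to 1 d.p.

-30.0 ms

M(0°) = 5125/5 = 1025.000
M(120°) = 6965/7 = 995.000
Difference = 995.000 − 1025.000 = -30.000 ms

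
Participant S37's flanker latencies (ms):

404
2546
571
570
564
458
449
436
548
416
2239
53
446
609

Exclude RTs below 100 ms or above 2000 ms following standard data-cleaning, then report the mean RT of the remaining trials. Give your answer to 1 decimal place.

497.4 ms

Excluded: 53, 2239, 2546
Retained (n=11): Σ = 5471
Mean = 5471/11 = 497.3636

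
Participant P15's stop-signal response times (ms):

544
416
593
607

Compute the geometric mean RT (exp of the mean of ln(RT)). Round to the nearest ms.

ln(RT): 6.2989, 6.0307, 6.3852, 6.4085
Mean ln(RT) = 25.1234/4 = 6.28084
Geometric mean = exp(6.28084) = 534.24 ms

534 ms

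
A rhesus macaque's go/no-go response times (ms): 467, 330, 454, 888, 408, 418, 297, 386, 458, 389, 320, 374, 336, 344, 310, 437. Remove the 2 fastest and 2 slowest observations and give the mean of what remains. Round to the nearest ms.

Sorted: 297, 310, 320, 330, 336, 344, 374, 386, 389, 408, 418, 437, 454, 458, 467, 888
Drop lowest 2 (297, 310) and highest 2 (467, 888)
Remaining (n=12): Σ = 4654, mean = 4654/12 = 387.833

388 ms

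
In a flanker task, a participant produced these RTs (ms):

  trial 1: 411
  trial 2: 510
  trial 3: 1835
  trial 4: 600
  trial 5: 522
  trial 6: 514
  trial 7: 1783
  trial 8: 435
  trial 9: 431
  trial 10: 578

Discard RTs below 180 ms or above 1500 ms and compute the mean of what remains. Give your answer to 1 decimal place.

500.1 ms

Excluded: 1783, 1835
Retained (n=8): Σ = 4001
Mean = 4001/8 = 500.1250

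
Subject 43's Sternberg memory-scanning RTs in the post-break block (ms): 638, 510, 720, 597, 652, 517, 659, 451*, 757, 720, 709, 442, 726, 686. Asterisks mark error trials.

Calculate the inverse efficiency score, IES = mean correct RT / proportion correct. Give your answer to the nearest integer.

690 ms

Correct trials (n=13): 638, 510, 720, 597, 652, 517, 659, 757, 720, 709, 442, 726, 686
Mean correct RT = 8333/13 = 641.0000 ms
Proportion correct = 13/14
IES = 641.0000 / (13/14) = 690.308 ms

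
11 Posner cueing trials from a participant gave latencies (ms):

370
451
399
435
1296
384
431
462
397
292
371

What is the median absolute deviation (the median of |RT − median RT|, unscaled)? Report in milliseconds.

32 ms

Sorted: 292, 370, 371, 384, 397, 399, 431, 435, 451, 462, 1296 → median = 399
|x − 399|: 29, 52, 0, 36, 897, 15, 32, 63, 2, 107, 28
Sorted deviations: 0, 2, 15, 28, 29, 32, 36, 52, 63, 107, 897 → MAD = 32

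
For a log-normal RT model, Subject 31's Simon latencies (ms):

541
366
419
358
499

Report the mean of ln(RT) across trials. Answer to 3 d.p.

6.065

ln(RT): 6.2934, 5.9026, 6.0379, 5.8805, 6.2126
Σ ln(RT) = 30.3271
Mean = 30.3271/5 = 6.06541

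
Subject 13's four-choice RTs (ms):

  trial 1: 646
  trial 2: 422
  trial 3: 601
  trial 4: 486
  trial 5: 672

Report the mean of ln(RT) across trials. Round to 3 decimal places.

ln(RT): 6.4708, 6.0450, 6.3986, 6.1862, 6.5103
Σ ln(RT) = 31.6109
Mean = 31.6109/5 = 6.32217

6.322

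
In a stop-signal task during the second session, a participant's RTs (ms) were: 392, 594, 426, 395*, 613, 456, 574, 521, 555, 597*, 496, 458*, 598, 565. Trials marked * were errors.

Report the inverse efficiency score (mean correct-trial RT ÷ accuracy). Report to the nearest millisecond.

Correct trials (n=11): 392, 594, 426, 613, 456, 574, 521, 555, 496, 598, 565
Mean correct RT = 5790/11 = 526.3636 ms
Proportion correct = 11/14
IES = 526.3636 / (11/14) = 669.917 ms

670 ms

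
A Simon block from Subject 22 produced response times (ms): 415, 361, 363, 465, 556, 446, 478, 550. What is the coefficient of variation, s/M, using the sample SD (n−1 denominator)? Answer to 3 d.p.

0.164

n = 8, Σ = 3634, M = 454.2500
Σ(x−M)² = 38831.500; s = √(38831.500/7) = 74.4806
CV = 74.4806 / 454.2500 = 0.16396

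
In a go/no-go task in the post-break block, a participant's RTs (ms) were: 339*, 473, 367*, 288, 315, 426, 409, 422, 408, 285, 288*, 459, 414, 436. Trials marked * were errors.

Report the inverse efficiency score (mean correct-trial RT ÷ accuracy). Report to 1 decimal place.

Correct trials (n=11): 473, 288, 315, 426, 409, 422, 408, 285, 459, 414, 436
Mean correct RT = 4335/11 = 394.0909 ms
Proportion correct = 11/14
IES = 394.0909 / (11/14) = 501.570 ms

501.6 ms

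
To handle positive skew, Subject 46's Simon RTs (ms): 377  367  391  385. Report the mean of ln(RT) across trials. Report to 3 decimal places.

5.940

ln(RT): 5.9322, 5.9054, 5.9687, 5.9532
Σ ln(RT) = 23.7596
Mean = 23.7596/4 = 5.93989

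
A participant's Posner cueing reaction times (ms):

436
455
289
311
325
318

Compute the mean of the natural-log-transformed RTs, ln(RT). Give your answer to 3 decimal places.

ln(RT): 6.0776, 6.1203, 5.6664, 5.7398, 5.7838, 5.7621
Σ ln(RT) = 35.1500
Mean = 35.1500/6 = 5.85834

5.858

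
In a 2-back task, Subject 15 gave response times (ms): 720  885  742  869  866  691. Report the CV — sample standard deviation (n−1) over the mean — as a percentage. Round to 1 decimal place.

10.9%

n = 6, Σ = 4773, M = 795.5000
Σ(x−M)² = 37865.500; s = √(37865.500/5) = 87.0236
CV = 87.0236 / 795.5000 = 0.10939 = 10.939%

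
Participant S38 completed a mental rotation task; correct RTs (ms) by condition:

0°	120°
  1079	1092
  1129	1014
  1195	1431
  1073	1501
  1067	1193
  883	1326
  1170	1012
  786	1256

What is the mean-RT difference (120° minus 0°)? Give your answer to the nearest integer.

M(0°) = 8382/8 = 1047.750
M(120°) = 9825/8 = 1228.125
Difference = 1228.125 − 1047.750 = 180.375 ms

180 ms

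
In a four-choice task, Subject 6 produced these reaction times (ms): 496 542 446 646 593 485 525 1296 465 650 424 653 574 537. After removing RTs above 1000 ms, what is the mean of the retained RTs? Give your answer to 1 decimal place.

Excluded: 1296
Retained (n=13): Σ = 7036
Mean = 7036/13 = 541.2308

541.2 ms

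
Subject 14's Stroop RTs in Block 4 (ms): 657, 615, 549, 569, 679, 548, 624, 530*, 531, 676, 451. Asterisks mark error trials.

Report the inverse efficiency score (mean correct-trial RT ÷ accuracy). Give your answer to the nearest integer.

649 ms

Correct trials (n=10): 657, 615, 549, 569, 679, 548, 624, 531, 676, 451
Mean correct RT = 5899/10 = 589.9000 ms
Proportion correct = 10/11
IES = 589.9000 / (10/11) = 648.890 ms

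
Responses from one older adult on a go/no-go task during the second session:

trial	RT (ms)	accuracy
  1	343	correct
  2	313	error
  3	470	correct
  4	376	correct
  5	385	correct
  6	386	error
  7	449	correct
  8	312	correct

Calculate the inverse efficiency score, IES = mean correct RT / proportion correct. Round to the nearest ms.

Correct trials (n=6): 343, 470, 376, 385, 449, 312
Mean correct RT = 2335/6 = 389.1667 ms
Proportion correct = 6/8
IES = 389.1667 / (6/8) = 518.889 ms

519 ms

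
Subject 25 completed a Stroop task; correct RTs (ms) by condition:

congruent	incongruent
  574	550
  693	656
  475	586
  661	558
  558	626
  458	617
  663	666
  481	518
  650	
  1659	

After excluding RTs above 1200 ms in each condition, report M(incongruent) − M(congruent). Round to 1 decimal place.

congruent: exclude 1659
M(congruent) = 5213/9 = 579.222
M(incongruent) = 4777/8 = 597.125
Difference = 597.125 − 579.222 = 17.903 ms

17.9 ms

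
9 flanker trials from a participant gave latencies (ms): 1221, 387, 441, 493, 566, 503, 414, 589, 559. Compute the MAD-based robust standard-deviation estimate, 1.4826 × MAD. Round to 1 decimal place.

93.4 ms

Sorted: 387, 414, 441, 493, 503, 559, 566, 589, 1221 → median = 503
|x − 503| sorted: 0, 10, 56, 62, 63, 86, 89, 116, 718 → MAD = 63
Robust SD ≈ 1.4826 × 63 = 93.404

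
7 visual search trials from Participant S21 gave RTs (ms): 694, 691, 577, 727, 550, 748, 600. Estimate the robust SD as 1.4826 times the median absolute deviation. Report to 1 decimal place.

Sorted: 550, 577, 600, 691, 694, 727, 748 → median = 691
|x − 691| sorted: 0, 3, 36, 57, 91, 114, 141 → MAD = 57
Robust SD ≈ 1.4826 × 57 = 84.508

84.5 ms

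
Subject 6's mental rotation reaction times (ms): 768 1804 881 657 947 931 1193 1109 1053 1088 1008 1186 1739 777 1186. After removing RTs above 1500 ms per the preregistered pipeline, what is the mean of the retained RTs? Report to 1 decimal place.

Excluded: 1739, 1804
Retained (n=13): Σ = 12784
Mean = 12784/13 = 983.3846

983.4 ms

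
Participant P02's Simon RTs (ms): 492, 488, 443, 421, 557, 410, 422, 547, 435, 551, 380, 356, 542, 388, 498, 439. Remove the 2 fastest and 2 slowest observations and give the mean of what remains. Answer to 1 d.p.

Sorted: 356, 380, 388, 410, 421, 422, 435, 439, 443, 488, 492, 498, 542, 547, 551, 557
Drop lowest 2 (356, 380) and highest 2 (551, 557)
Remaining (n=12): Σ = 5525, mean = 5525/12 = 460.417

460.4 ms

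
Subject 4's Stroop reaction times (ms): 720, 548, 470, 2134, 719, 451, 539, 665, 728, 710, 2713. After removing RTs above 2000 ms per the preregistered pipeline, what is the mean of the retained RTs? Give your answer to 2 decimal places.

616.67 ms

Excluded: 2134, 2713
Retained (n=9): Σ = 5550
Mean = 5550/9 = 616.6667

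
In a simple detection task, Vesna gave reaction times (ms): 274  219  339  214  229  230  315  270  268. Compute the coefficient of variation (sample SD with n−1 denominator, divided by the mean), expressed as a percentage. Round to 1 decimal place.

n = 9, Σ = 2358, M = 262.0000
Σ(x−M)² = 15248.000; s = √(15248.000/8) = 43.6578
CV = 43.6578 / 262.0000 = 0.16663 = 16.663%

16.7%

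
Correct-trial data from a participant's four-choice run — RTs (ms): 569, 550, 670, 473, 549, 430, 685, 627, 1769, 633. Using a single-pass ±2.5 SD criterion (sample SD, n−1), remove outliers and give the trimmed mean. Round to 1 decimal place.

n = 10, ΣRT = 6955, M = 695.500
Σ(x−M)² = 1340392.50; s = √(1340392.50/9) = 385.918
Cutoffs: 695.500 ± 2.5·385.918 → [-269.3, 1660.3]
Outside: 1769 → excluded.
Retained (n=9): Σ = 5186, mean = 5186/9 = 576.222

576.2 ms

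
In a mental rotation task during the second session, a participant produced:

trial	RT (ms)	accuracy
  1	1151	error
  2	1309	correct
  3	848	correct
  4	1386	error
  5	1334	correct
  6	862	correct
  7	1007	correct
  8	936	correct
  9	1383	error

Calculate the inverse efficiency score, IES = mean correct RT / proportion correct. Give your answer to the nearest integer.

Correct trials (n=6): 1309, 848, 1334, 862, 1007, 936
Mean correct RT = 6296/6 = 1049.3333 ms
Proportion correct = 6/9
IES = 1049.3333 / (6/9) = 1574.000 ms

1574 ms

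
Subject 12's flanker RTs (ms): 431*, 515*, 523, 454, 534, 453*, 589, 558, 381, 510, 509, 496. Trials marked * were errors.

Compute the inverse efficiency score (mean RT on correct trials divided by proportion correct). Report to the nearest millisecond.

Correct trials (n=9): 523, 454, 534, 589, 558, 381, 510, 509, 496
Mean correct RT = 4554/9 = 506.0000 ms
Proportion correct = 9/12
IES = 506.0000 / (9/12) = 674.667 ms

675 ms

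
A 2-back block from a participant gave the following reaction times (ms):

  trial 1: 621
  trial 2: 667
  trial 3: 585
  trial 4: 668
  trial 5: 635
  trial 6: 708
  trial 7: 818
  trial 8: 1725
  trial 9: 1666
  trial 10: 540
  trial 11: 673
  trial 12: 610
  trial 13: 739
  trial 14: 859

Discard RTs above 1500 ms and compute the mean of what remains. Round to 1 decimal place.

676.9 ms

Excluded: 1666, 1725
Retained (n=12): Σ = 8123
Mean = 8123/12 = 676.9167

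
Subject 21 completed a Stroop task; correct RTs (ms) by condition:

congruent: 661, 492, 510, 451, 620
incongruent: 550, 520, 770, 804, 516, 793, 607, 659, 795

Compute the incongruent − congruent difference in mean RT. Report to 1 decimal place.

121.4 ms

M(congruent) = 2734/5 = 546.800
M(incongruent) = 6014/9 = 668.222
Difference = 668.222 − 546.800 = 121.422 ms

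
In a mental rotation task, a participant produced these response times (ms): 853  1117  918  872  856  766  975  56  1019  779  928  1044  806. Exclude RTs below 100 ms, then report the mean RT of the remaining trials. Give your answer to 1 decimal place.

911.1 ms

Excluded: 56
Retained (n=12): Σ = 10933
Mean = 10933/12 = 911.0833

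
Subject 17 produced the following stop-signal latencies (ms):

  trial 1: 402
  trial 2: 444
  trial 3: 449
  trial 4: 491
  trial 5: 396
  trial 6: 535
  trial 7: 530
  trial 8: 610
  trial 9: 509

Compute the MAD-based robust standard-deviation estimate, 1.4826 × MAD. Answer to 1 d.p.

Sorted: 396, 402, 444, 449, 491, 509, 530, 535, 610 → median = 491
|x − 491| sorted: 0, 18, 39, 42, 44, 47, 89, 95, 119 → MAD = 44
Robust SD ≈ 1.4826 × 44 = 65.234

65.2 ms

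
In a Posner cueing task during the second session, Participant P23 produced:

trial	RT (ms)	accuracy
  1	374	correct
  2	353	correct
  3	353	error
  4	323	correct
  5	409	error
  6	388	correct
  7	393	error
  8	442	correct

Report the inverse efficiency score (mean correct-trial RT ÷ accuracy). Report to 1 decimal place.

Correct trials (n=5): 374, 353, 323, 388, 442
Mean correct RT = 1880/5 = 376.0000 ms
Proportion correct = 5/8
IES = 376.0000 / (5/8) = 601.600 ms

601.6 ms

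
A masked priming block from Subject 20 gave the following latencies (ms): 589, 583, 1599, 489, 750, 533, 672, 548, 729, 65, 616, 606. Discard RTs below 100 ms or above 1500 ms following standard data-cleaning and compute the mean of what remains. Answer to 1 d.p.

611.5 ms

Excluded: 65, 1599
Retained (n=10): Σ = 6115
Mean = 6115/10 = 611.5000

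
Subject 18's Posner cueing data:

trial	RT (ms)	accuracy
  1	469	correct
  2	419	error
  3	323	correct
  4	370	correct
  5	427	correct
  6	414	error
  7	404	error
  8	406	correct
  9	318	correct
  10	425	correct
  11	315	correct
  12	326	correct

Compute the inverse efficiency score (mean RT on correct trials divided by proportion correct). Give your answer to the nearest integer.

Correct trials (n=9): 469, 323, 370, 427, 406, 318, 425, 315, 326
Mean correct RT = 3379/9 = 375.4444 ms
Proportion correct = 9/12
IES = 375.4444 / (9/12) = 500.593 ms

501 ms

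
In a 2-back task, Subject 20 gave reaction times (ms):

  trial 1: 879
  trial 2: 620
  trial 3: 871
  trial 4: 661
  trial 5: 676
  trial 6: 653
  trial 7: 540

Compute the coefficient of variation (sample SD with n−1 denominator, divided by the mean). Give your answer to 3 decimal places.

n = 7, Σ = 4900, M = 700.0000
Σ(x−M)² = 97588.000; s = √(97588.000/6) = 127.5330
CV = 127.5330 / 700.0000 = 0.18219

0.182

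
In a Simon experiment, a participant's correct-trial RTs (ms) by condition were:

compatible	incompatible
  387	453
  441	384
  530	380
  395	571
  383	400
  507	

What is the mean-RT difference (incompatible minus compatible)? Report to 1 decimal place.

-2.9 ms

M(compatible) = 2643/6 = 440.500
M(incompatible) = 2188/5 = 437.600
Difference = 437.600 − 440.500 = -2.900 ms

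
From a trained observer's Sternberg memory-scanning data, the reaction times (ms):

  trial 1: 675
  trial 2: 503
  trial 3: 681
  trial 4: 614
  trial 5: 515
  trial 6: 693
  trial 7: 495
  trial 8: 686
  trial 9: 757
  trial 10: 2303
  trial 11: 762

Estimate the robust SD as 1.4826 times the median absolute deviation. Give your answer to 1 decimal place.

Sorted: 495, 503, 515, 614, 675, 681, 686, 693, 757, 762, 2303 → median = 681
|x − 681| sorted: 0, 5, 6, 12, 67, 76, 81, 166, 178, 186, 1622 → MAD = 76
Robust SD ≈ 1.4826 × 76 = 112.678

112.7 ms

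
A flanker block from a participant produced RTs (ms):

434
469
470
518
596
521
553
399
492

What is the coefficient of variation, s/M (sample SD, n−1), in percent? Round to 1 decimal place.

12.2%

n = 9, Σ = 4452, M = 494.6667
Σ(x−M)² = 29016.000; s = √(29016.000/8) = 60.2246
CV = 60.2246 / 494.6667 = 0.12175 = 12.175%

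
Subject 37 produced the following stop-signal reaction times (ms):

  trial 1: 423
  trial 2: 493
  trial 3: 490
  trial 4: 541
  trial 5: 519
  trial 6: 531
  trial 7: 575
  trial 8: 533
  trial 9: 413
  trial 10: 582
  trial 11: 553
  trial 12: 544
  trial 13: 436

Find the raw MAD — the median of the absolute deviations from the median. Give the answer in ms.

Sorted: 413, 423, 436, 490, 493, 519, 531, 533, 541, 544, 553, 575, 582 → median = 531
|x − 531|: 108, 38, 41, 10, 12, 0, 44, 2, 118, 51, 22, 13, 95
Sorted deviations: 0, 2, 10, 12, 13, 22, 38, 41, 44, 51, 95, 108, 118 → MAD = 38

38 ms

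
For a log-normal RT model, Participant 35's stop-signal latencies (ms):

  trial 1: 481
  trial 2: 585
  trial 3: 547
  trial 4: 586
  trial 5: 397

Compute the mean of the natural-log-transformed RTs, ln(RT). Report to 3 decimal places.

6.242

ln(RT): 6.1759, 6.3716, 6.3044, 6.3733, 5.9839
Σ ln(RT) = 31.2092
Mean = 31.2092/5 = 6.24184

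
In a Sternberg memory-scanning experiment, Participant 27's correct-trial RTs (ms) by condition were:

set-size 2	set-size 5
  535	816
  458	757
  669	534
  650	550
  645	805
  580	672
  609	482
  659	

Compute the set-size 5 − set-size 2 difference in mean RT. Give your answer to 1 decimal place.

M(set-size 2) = 4805/8 = 600.625
M(set-size 5) = 4616/7 = 659.429
Difference = 659.429 − 600.625 = 58.804 ms

58.8 ms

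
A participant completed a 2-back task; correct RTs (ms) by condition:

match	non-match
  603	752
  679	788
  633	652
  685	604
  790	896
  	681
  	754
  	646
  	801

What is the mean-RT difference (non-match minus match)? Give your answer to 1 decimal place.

52.4 ms

M(match) = 3390/5 = 678.000
M(non-match) = 6574/9 = 730.444
Difference = 730.444 − 678.000 = 52.444 ms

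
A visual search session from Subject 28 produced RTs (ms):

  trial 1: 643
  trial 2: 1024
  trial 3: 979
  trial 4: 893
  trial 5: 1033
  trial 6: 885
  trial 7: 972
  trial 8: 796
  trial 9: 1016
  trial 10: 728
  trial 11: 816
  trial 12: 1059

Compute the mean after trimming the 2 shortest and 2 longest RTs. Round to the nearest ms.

923 ms

Sorted: 643, 728, 796, 816, 885, 893, 972, 979, 1016, 1024, 1033, 1059
Drop lowest 2 (643, 728) and highest 2 (1033, 1059)
Remaining (n=8): Σ = 7381, mean = 7381/8 = 922.625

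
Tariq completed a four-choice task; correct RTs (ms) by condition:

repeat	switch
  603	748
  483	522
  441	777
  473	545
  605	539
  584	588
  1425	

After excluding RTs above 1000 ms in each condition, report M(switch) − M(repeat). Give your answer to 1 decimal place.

88.3 ms

repeat: exclude 1425
M(repeat) = 3189/6 = 531.500
M(switch) = 3719/6 = 619.833
Difference = 619.833 − 531.500 = 88.333 ms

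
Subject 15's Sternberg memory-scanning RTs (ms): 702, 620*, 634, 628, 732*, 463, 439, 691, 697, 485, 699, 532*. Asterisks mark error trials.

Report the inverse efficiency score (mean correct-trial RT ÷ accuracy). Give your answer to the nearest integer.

806 ms

Correct trials (n=9): 702, 634, 628, 463, 439, 691, 697, 485, 699
Mean correct RT = 5438/9 = 604.2222 ms
Proportion correct = 9/12
IES = 604.2222 / (9/12) = 805.630 ms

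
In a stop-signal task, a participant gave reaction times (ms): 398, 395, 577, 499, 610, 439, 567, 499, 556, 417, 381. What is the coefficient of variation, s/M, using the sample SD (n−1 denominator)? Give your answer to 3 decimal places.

n = 11, Σ = 5338, M = 485.2727
Σ(x−M)² = 69470.182; s = √(69470.182/10) = 83.3488
CV = 83.3488 / 485.2727 = 0.17176

0.172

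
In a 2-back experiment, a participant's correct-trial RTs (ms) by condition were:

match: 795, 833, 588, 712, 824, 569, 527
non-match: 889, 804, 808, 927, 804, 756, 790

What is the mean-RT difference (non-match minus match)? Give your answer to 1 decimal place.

M(match) = 4848/7 = 692.571
M(non-match) = 5778/7 = 825.429
Difference = 825.429 − 692.571 = 132.857 ms

132.9 ms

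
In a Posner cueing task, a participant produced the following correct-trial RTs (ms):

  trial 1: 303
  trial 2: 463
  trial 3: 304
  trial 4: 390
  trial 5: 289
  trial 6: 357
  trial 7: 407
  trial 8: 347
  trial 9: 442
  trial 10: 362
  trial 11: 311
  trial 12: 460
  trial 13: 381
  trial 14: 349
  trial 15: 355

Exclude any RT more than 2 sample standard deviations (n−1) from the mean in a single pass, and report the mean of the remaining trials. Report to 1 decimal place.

n = 15, ΣRT = 5520, M = 368.000
Σ(x−M)² = 44078.00; s = √(44078.00/14) = 56.111
Cutoffs: 368.000 ± 2·56.111 → [255.8, 480.2]
No RTs fall outside the cutoffs; all 15 retained. Mean = 5520/15 = 368.000

368.0 ms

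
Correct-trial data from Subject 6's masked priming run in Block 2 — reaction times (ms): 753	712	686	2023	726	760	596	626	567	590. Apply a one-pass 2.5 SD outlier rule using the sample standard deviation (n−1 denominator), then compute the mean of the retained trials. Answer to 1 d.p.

668.4 ms

n = 10, ΣRT = 8039, M = 803.900
Σ(x−M)² = 1695882.90; s = √(1695882.90/9) = 434.087
Cutoffs: 803.900 ± 2.5·434.087 → [-281.3, 1889.1]
Outside: 2023 → excluded.
Retained (n=9): Σ = 6016, mean = 6016/9 = 668.444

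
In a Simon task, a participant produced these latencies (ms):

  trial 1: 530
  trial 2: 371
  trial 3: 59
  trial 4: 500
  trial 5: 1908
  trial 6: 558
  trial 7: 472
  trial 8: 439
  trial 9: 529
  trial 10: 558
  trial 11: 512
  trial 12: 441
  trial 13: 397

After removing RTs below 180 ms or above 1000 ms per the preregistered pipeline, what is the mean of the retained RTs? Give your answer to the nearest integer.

482 ms

Excluded: 59, 1908
Retained (n=11): Σ = 5307
Mean = 5307/11 = 482.4545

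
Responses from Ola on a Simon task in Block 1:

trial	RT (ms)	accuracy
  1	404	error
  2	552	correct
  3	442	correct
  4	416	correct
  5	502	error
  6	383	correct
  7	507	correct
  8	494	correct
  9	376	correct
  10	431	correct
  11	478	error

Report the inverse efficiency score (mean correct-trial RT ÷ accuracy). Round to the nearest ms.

619 ms

Correct trials (n=8): 552, 442, 416, 383, 507, 494, 376, 431
Mean correct RT = 3601/8 = 450.1250 ms
Proportion correct = 8/11
IES = 450.1250 / (8/11) = 618.922 ms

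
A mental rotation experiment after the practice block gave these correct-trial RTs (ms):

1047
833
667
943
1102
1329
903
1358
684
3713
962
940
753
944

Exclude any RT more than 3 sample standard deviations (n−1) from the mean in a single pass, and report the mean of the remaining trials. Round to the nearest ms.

n = 14, ΣRT = 16178, M = 1155.571
Σ(x−M)² = 7591033.43; s = √(7591033.43/13) = 764.150
Cutoffs: 1155.571 ± 3·764.150 → [-1136.9, 3448.0]
Outside: 3713 → excluded.
Retained (n=13): Σ = 12465, mean = 12465/13 = 958.846

959 ms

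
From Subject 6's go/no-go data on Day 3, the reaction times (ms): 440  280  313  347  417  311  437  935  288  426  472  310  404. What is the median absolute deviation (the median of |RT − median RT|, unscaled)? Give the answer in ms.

68 ms

Sorted: 280, 288, 310, 311, 313, 347, 404, 417, 426, 437, 440, 472, 935 → median = 404
|x − 404|: 36, 124, 91, 57, 13, 93, 33, 531, 116, 22, 68, 94, 0
Sorted deviations: 0, 13, 22, 33, 36, 57, 68, 91, 93, 94, 116, 124, 531 → MAD = 68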